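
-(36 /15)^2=-144 /25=-5.76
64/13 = 4.92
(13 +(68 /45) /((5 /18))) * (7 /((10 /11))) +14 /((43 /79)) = 1802871 /10750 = 167.71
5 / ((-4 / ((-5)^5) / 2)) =15625 / 2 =7812.50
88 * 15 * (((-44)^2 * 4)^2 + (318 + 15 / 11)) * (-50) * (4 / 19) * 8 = -126656334528000 / 19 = -6666122869894.74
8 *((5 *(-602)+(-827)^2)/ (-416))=-680919/ 52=-13094.60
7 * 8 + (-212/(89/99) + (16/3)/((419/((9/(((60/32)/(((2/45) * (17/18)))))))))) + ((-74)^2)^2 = 2264400967572164/75514275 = 29986396.18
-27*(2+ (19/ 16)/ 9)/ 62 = -921/ 992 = -0.93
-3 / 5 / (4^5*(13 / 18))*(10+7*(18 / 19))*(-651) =1388583 / 158080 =8.78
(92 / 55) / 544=23 / 7480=0.00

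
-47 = -47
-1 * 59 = -59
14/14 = 1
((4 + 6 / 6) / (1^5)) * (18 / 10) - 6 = 3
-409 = -409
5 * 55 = 275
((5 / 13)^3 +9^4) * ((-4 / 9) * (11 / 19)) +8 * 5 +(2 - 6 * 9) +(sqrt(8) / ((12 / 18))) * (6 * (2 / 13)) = -638752492 / 375687 +36 * sqrt(2) / 13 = -1696.31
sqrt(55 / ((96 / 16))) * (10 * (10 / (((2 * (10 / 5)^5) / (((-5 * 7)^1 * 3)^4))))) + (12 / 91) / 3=4 / 91 + 1012921875 * sqrt(330) / 32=575019988.83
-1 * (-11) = 11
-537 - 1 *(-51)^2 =-3138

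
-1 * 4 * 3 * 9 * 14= -1512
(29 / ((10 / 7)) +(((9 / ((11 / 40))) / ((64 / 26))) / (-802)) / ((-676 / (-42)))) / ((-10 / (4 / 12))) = -93120307 / 137623200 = -0.68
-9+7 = -2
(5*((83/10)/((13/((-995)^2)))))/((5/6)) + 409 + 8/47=2317502518/611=3792966.48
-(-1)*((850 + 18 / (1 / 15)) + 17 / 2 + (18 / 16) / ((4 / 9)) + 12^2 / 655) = 23711023 / 20960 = 1131.25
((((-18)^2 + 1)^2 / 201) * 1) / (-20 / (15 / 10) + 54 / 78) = -1373125 / 33031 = -41.57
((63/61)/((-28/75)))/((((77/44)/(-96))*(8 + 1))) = 7200/427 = 16.86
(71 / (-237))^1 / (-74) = 71 / 17538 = 0.00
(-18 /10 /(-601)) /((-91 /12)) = -108 /273455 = -0.00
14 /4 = 7 /2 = 3.50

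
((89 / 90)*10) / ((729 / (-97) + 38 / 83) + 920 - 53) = 716539 / 62310564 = 0.01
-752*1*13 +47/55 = -537633/55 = -9775.15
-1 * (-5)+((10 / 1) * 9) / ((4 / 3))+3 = 151 / 2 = 75.50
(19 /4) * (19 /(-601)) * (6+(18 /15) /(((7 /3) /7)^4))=-46569 /3005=-15.50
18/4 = 9/2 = 4.50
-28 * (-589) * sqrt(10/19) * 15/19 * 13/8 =42315 * sqrt(190)/38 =15349.26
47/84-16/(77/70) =-12923/924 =-13.99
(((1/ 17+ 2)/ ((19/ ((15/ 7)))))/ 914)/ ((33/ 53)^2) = 70225/ 107165586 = 0.00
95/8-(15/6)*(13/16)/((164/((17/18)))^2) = 3311416735/278857728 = 11.87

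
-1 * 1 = -1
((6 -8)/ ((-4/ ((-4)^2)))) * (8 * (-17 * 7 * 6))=-45696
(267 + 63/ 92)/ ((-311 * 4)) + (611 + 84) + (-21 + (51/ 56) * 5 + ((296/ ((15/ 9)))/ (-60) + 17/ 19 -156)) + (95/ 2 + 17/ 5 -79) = 187291365099/ 380539600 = 492.17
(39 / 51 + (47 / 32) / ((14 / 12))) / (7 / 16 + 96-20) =3853 / 145537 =0.03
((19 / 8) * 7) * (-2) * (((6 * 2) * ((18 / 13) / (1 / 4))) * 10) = -287280 / 13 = -22098.46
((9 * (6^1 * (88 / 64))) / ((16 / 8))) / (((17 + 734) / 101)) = 29997 / 6008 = 4.99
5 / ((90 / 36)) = 2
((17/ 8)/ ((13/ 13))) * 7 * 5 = 595/ 8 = 74.38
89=89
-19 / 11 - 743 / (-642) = -0.57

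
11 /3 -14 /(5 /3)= -71 /15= -4.73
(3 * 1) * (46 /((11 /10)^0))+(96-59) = 175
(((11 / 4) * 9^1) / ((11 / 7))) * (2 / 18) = 7 / 4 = 1.75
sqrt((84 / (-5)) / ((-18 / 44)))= 2 * sqrt(2310) / 15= 6.41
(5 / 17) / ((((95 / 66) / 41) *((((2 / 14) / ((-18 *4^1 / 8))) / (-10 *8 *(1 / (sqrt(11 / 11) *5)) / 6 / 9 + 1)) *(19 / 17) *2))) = -3157 / 19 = -166.16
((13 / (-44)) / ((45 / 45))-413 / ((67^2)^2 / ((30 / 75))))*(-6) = 3929577627 / 2216623310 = 1.77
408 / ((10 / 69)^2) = 485622 / 25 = 19424.88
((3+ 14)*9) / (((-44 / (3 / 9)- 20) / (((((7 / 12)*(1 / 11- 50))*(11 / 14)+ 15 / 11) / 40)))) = 289629 / 535040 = 0.54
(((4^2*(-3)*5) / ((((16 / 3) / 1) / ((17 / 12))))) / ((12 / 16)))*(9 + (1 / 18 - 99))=137615 / 18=7645.28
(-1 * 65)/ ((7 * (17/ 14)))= -7.65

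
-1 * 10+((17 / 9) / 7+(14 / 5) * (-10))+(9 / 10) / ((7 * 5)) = -16967 / 450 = -37.70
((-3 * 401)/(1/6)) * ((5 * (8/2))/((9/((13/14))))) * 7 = -104260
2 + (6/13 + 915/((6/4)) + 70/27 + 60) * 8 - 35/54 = 5385.78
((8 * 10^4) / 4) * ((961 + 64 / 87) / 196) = 59765000 / 609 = 98136.29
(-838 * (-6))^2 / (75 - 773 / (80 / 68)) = -505615680 / 11641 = -43434.04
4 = 4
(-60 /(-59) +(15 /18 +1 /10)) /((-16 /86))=-37109 /3540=-10.48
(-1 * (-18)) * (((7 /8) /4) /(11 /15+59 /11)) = 10395 /16096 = 0.65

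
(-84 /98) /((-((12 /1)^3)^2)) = 1 /3483648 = 0.00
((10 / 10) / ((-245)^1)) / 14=-0.00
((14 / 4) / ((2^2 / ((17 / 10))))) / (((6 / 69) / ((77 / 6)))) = 210749 / 960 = 219.53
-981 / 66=-327 / 22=-14.86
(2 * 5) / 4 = 5 / 2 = 2.50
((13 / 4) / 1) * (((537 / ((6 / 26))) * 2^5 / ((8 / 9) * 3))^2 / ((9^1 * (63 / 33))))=3097339388 / 21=147492351.81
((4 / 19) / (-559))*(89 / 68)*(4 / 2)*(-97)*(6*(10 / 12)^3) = 0.33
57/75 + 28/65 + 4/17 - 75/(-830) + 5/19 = 31010741/17425850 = 1.78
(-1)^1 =-1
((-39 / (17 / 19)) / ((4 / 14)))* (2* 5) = -25935 / 17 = -1525.59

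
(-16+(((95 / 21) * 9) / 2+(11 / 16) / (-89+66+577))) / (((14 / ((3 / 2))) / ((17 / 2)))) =13791879 / 3474688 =3.97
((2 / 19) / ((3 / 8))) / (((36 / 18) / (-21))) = -56 / 19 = -2.95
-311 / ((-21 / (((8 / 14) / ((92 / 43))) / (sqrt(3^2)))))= 13373 / 10143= 1.32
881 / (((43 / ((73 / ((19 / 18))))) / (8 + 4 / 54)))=28040468 / 2451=11440.42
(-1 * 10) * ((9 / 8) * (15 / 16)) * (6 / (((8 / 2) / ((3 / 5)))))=-9.49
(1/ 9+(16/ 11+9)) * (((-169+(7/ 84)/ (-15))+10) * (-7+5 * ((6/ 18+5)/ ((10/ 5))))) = -284406877/ 26730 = -10639.99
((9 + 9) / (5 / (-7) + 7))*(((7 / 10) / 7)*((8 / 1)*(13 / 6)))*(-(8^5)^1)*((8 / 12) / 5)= -21686.46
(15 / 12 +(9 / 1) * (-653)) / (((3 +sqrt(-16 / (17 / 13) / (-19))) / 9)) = -204969663 / 10796 +211527 * sqrt(4199) / 2699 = -13907.20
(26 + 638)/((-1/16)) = -10624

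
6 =6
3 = 3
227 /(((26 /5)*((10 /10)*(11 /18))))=10215 /143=71.43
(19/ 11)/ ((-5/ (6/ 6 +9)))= -38/ 11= -3.45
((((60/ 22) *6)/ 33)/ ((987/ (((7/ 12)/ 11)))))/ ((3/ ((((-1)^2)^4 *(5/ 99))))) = 25/ 55738287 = 0.00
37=37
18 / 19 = 0.95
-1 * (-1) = 1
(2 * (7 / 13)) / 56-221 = -11491 / 52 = -220.98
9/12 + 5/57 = 191/228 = 0.84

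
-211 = -211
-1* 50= -50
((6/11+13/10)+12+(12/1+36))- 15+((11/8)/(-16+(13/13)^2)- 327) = -73985/264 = -280.25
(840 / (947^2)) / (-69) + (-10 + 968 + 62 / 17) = 337203766476 / 350652319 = 961.65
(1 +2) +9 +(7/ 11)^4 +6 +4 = 324503/ 14641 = 22.16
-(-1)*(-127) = -127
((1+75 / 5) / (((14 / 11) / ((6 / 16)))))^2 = 1089 / 49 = 22.22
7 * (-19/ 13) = -133/ 13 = -10.23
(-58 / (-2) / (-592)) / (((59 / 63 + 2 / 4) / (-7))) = 12789 / 53576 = 0.24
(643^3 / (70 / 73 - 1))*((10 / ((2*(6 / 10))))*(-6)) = 970344130550 / 3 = 323448043516.67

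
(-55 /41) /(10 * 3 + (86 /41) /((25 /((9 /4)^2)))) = -11000 /249483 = -0.04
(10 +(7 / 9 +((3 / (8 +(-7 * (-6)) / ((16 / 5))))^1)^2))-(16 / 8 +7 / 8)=7.92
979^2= 958441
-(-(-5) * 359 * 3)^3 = -156155441625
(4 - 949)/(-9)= 105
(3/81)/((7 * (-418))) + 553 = 43688105/79002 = 553.00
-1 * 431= -431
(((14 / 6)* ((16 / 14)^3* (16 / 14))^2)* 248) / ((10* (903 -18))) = 2080374784 / 10932533325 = 0.19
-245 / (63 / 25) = -97.22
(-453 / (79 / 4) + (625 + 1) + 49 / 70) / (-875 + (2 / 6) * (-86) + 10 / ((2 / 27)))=-1430919 / 1821740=-0.79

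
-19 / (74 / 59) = -1121 / 74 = -15.15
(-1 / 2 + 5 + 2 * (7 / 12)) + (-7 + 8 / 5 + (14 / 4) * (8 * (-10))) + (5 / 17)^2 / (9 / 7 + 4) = -44865203 / 160395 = -279.72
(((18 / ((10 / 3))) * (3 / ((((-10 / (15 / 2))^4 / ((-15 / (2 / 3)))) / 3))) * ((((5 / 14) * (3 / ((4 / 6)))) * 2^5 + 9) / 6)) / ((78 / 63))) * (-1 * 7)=524532267 / 26624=19701.48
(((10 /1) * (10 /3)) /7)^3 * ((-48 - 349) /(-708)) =99250000 /1639197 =60.55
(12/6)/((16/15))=15/8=1.88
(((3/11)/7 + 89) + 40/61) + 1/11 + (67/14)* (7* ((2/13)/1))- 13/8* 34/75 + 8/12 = 579282373/6106100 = 94.87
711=711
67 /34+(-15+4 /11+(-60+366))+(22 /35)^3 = 4707669977 /16035250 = 293.58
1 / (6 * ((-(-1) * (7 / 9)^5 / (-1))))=-19683 / 33614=-0.59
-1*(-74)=74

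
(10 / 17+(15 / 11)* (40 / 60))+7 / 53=16149 / 9911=1.63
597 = 597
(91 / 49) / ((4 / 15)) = 195 / 28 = 6.96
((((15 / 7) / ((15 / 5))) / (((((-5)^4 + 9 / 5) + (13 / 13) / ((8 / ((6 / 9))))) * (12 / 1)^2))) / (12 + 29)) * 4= 25 / 32384793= 0.00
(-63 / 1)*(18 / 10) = -567 / 5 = -113.40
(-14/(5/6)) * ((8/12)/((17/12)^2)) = -8064/1445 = -5.58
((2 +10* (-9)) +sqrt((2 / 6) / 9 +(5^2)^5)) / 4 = -22 +sqrt(197753907) / 18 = 759.25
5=5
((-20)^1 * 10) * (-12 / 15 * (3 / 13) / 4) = 9.23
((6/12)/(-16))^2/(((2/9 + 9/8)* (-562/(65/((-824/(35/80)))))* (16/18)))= 36855/735961677824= 0.00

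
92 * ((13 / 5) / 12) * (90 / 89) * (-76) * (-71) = 9680424 / 89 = 108768.81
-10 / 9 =-1.11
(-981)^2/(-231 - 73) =-962361/304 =-3165.66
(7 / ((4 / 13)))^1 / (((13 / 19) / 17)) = 2261 / 4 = 565.25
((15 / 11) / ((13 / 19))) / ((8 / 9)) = 2565 / 1144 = 2.24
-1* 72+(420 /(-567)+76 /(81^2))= -477176 /6561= -72.73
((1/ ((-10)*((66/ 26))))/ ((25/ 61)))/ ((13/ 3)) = -61/ 2750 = -0.02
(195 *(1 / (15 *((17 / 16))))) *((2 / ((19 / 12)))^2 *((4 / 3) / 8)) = 19968 / 6137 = 3.25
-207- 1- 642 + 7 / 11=-9343 / 11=-849.36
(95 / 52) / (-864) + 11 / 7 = 493543 / 314496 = 1.57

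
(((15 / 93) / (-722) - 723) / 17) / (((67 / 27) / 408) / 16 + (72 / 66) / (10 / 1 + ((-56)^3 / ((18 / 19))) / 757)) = 738321035499013824 / 74031944964551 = 9973.01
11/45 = 0.24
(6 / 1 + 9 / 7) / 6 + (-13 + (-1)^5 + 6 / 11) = -1885 / 154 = -12.24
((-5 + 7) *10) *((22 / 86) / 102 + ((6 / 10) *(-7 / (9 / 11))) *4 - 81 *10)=-36427082 / 2193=-16610.62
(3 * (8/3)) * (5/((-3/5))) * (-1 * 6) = 400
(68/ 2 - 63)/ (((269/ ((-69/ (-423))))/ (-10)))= 6670/ 37929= 0.18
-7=-7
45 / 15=3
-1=-1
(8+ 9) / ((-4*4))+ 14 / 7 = 15 / 16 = 0.94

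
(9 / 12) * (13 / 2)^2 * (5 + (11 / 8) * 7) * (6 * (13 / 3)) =771147 / 64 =12049.17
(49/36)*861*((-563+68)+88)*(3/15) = -5723641/60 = -95394.02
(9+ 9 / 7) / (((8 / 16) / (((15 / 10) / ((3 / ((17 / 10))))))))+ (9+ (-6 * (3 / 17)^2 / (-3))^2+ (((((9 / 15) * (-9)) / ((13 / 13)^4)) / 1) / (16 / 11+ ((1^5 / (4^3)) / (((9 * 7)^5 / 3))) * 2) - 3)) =19.78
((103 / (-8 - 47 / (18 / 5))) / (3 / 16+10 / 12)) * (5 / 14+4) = -2714256 / 129997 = -20.88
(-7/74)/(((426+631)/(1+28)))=-29/11174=-0.00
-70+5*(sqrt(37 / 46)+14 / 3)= -140 / 3+5*sqrt(1702) / 46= -42.18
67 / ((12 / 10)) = 55.83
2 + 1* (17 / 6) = 29 / 6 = 4.83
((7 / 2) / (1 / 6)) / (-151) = -21 / 151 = -0.14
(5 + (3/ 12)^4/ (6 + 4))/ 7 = 12801/ 17920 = 0.71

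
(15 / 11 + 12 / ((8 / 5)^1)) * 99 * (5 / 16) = 8775 / 32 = 274.22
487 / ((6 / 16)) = 3896 / 3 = 1298.67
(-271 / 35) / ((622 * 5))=-271 / 108850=-0.00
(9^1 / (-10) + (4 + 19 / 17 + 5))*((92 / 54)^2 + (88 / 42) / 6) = 13001399 / 433755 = 29.97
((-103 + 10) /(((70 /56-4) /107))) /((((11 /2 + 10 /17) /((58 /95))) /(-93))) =-811099376 /24035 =-33746.59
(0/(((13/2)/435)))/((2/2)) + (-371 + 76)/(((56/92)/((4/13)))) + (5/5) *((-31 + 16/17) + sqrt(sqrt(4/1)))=-177.77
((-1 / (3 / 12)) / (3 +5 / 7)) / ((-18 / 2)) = 14 / 117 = 0.12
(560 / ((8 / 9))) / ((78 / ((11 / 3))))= 385 / 13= 29.62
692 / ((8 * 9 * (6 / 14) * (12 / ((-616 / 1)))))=-93247 / 81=-1151.20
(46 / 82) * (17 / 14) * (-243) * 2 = -95013 / 287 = -331.06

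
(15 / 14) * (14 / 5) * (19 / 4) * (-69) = -3933 / 4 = -983.25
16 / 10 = 1.60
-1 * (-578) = 578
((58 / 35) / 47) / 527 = 58 / 866915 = 0.00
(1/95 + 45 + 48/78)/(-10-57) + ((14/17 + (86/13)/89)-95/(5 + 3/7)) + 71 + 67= 30225860337/250386370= 120.72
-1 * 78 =-78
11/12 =0.92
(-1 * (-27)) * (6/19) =162/19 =8.53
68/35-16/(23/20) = -9636/805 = -11.97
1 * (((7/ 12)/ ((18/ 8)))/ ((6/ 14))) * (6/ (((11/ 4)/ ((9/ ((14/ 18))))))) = 168/ 11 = 15.27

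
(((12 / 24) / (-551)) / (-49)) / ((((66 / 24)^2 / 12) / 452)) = 43392 / 3266879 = 0.01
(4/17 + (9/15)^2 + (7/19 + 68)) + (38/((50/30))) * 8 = 2029762/8075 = 251.36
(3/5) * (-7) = -21/5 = -4.20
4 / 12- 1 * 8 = -23 / 3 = -7.67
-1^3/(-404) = 1/404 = 0.00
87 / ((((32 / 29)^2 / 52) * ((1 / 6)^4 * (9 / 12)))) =25681617 / 4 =6420404.25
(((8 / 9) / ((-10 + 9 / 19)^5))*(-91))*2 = 3605200144 / 1748378204109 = 0.00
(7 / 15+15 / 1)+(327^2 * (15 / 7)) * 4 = 96237724 / 105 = 916549.75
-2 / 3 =-0.67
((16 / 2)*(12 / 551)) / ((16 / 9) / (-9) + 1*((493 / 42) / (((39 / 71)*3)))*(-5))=-1415232 / 290904307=-0.00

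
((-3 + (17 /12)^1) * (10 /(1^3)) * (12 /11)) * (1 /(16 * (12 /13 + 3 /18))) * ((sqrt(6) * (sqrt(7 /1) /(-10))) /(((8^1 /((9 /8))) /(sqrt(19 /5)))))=6669 * sqrt(3990) /2393600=0.18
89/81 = 1.10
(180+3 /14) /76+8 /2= 6779 /1064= 6.37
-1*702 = -702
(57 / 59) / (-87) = -19 / 1711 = -0.01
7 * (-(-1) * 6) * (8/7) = 48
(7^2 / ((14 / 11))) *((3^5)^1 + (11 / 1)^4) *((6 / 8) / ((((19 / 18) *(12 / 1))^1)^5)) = 208870893 / 158470336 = 1.32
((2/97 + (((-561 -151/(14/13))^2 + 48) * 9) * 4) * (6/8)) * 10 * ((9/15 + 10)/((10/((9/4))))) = 120407587195149/380240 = 316662074.47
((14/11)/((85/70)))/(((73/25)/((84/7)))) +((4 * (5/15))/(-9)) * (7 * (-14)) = 6938792/368577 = 18.83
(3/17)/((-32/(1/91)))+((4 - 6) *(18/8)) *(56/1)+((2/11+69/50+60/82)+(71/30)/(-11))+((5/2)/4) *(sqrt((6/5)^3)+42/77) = -417916223371/1674472800+3 *sqrt(30)/20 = -248.76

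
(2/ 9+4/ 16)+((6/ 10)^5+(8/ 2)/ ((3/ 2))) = 3.22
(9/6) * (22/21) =11/7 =1.57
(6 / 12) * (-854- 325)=-1179 / 2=-589.50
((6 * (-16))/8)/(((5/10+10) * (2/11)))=-44/7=-6.29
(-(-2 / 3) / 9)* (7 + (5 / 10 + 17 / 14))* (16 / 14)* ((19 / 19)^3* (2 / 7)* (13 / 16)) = 1586 / 9261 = 0.17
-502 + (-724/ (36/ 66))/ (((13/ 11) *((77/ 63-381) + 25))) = -20706112/ 41509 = -498.83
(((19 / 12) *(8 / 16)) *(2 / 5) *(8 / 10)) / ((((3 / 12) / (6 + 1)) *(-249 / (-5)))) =532 / 3735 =0.14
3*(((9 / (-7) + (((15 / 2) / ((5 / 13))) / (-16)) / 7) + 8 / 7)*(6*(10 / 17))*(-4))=3195 / 238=13.42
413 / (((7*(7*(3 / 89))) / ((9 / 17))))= 15753 / 119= 132.38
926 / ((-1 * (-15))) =926 / 15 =61.73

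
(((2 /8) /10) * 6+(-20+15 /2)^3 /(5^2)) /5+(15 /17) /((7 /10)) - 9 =-555361 /23800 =-23.33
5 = 5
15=15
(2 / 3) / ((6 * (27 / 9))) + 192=5185 / 27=192.04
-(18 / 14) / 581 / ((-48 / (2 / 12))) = 0.00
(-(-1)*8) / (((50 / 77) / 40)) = 2464 / 5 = 492.80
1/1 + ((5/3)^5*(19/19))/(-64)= 12427/15552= 0.80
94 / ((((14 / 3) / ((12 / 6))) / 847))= 34122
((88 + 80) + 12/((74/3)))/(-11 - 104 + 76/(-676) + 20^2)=526773/890701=0.59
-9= -9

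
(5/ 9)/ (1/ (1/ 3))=5/ 27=0.19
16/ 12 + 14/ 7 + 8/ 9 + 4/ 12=41/ 9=4.56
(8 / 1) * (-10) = -80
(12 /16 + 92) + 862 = 3819 /4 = 954.75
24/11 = 2.18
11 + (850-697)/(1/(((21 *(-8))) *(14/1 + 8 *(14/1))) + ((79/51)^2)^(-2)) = 127722618206581/143166824687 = 892.12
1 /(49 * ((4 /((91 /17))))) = 13 /476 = 0.03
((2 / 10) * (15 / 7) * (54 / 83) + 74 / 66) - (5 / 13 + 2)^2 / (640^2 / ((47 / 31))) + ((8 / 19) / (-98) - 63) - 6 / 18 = -10933086967279913 / 176517743001600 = -61.94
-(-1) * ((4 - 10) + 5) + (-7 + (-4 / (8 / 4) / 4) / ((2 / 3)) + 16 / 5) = -111 / 20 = -5.55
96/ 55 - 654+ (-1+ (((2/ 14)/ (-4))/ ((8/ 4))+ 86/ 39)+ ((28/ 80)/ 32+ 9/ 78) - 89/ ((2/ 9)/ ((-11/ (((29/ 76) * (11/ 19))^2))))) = 28971200757425/ 323266944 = 89620.05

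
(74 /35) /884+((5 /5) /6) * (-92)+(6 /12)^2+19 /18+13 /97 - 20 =-915426793 /27010620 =-33.89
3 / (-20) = -3 / 20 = -0.15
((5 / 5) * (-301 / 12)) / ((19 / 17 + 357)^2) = -86989 / 444764928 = -0.00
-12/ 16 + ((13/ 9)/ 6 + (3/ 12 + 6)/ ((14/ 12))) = 4.85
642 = 642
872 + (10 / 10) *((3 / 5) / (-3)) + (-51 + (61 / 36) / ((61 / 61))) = 148049 / 180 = 822.49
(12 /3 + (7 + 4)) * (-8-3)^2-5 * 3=1800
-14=-14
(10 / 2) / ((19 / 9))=45 / 19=2.37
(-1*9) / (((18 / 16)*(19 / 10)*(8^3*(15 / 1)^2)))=-1 / 27360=-0.00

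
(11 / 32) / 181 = 11 / 5792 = 0.00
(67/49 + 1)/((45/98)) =232/45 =5.16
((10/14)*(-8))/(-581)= 40/4067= 0.01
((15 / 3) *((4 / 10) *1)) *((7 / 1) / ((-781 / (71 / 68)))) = -7 / 374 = -0.02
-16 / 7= -2.29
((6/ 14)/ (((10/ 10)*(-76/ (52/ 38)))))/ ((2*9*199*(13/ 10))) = -5/ 3017238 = -0.00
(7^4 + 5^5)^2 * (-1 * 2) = -61073352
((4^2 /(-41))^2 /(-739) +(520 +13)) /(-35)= -94589113 /6211295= -15.23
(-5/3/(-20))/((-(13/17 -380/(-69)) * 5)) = -391/147140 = -0.00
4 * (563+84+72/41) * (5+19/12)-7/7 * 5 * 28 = 2084101/123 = 16943.91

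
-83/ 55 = -1.51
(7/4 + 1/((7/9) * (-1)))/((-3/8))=-26/21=-1.24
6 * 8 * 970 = 46560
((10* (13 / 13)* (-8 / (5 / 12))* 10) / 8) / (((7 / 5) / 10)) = -12000 / 7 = -1714.29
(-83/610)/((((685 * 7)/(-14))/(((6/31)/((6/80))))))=1328/1295335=0.00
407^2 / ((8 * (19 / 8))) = 165649 / 19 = 8718.37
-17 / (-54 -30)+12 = 1025 / 84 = 12.20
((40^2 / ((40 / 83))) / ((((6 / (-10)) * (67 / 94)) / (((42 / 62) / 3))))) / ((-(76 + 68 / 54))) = 7021800 / 309473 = 22.69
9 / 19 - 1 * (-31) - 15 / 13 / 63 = 163159 / 5187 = 31.46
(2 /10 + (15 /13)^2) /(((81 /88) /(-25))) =-569360 /13689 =-41.59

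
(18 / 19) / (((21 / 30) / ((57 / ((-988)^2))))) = 135 / 1708252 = 0.00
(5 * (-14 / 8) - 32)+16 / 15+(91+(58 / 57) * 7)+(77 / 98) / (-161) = 25025199 / 428260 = 58.43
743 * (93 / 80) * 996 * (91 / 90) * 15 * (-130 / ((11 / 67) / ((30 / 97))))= -6818685519555 / 2134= -3195260318.44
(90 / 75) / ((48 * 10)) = 1 / 400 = 0.00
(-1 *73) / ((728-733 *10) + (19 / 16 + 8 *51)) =1168 / 99085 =0.01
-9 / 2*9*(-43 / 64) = 3483 / 128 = 27.21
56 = 56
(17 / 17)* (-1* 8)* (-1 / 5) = 8 / 5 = 1.60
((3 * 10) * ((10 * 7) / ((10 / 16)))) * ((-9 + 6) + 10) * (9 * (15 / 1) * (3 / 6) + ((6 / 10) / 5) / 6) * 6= 47642112 / 5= 9528422.40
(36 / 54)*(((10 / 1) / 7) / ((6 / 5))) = 50 / 63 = 0.79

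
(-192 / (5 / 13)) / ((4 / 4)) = -2496 / 5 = -499.20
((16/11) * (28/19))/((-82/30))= -6720/8569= -0.78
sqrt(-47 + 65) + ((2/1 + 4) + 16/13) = 3* sqrt(2) + 94/13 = 11.47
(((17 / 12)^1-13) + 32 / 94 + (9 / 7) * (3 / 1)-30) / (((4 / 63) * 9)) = -147599 / 2256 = -65.43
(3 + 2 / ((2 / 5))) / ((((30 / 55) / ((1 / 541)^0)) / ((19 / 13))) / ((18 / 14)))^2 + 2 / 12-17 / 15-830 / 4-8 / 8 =-14225032 / 124215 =-114.52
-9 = -9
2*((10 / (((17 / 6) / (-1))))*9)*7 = -444.71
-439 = -439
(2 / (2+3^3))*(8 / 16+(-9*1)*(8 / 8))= -17 / 29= -0.59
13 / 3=4.33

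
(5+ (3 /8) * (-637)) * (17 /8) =-31807 /64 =-496.98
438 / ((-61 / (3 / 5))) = -1314 / 305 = -4.31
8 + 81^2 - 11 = 6558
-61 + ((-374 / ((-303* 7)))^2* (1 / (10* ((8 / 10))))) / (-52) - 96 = -73453845217 / 467858664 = -157.00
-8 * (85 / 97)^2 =-57800 / 9409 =-6.14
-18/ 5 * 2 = -36/ 5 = -7.20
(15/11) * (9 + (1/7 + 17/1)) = 2745/77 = 35.65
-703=-703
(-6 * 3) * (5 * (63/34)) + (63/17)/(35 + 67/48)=-166.66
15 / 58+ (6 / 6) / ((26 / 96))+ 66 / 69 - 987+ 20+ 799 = -2828351 / 17342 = -163.09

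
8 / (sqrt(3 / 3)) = 8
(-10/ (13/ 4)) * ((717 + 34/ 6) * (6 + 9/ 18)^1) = -43360/ 3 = -14453.33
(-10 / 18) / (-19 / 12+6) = -20 / 159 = -0.13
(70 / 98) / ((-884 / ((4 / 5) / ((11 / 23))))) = -23 / 17017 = -0.00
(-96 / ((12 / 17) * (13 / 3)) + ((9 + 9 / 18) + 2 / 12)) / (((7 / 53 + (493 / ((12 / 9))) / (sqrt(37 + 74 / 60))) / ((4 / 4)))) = 2883438712 / 3594527699529 - 2345913878 * sqrt(34410) / 1198175899843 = -0.36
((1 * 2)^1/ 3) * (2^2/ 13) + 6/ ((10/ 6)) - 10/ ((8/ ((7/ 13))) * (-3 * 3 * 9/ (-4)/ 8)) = 3.54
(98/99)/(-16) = -49/792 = -0.06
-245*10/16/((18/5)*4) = -6125/576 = -10.63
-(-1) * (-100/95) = -1.05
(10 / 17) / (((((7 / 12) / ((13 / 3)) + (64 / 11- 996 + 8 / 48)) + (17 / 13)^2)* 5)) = -44616 / 374749819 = -0.00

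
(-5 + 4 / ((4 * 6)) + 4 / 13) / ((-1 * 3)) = 353 / 234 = 1.51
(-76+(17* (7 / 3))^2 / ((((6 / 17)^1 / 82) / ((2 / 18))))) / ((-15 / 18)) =-19703498 / 405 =-48650.61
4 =4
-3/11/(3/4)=-4/11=-0.36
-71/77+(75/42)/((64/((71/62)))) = -543931/611072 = -0.89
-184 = -184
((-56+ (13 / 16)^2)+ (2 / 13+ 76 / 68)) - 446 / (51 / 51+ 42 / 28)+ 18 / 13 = -65368967 / 282880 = -231.08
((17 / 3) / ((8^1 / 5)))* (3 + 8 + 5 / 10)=1955 / 48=40.73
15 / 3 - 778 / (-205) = 1803 / 205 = 8.80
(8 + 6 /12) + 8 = 33 /2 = 16.50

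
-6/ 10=-3/ 5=-0.60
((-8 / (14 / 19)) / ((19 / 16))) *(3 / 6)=-32 / 7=-4.57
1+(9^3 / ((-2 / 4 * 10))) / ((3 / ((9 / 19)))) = -2092 / 95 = -22.02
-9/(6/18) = -27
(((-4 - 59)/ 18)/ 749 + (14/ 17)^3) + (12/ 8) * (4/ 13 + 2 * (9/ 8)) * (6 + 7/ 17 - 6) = 116647695/ 54671864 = 2.13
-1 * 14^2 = -196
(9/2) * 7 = 63/2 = 31.50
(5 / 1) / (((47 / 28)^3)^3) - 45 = -50307979009857475 / 1119130473102767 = -44.95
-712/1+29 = -683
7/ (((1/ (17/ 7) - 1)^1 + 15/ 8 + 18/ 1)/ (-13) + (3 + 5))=12376/ 11521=1.07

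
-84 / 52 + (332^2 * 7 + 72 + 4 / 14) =70219119 / 91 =771638.67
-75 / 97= -0.77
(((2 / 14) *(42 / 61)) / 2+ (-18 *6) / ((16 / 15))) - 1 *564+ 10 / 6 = -485707 / 732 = -663.53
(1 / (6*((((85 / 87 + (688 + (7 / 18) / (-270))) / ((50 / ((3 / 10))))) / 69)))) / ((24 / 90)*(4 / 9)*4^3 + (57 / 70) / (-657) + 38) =5324360850000 / 87244213189727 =0.06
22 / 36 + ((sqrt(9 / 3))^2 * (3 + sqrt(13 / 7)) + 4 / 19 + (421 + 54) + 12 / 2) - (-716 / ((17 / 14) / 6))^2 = -1237068339883 / 98838 + 3 * sqrt(91) / 7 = -12516116.63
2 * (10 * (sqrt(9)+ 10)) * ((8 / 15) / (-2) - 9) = -7228 / 3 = -2409.33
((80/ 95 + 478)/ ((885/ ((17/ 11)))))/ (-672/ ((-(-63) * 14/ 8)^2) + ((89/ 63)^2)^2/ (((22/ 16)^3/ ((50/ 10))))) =2890295523423/ 26287607119360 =0.11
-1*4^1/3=-4/3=-1.33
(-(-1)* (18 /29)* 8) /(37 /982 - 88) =-47136 /834997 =-0.06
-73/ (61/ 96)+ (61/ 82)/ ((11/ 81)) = -6019815/ 55022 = -109.41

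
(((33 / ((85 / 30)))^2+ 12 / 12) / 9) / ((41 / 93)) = 1224283 / 35547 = 34.44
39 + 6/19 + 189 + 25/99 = 429937/1881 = 228.57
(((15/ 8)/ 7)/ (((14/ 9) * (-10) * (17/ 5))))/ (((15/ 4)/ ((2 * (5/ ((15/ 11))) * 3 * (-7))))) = 99/ 476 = 0.21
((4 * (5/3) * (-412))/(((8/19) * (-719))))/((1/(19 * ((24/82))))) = 50.45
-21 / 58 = -0.36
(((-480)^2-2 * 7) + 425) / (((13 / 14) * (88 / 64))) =25850832 / 143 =180775.05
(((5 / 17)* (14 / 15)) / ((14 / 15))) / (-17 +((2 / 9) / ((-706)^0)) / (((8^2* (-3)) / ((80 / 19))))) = -5130 / 296599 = -0.02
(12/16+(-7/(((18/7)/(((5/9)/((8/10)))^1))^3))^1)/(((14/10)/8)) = 832788595/238085568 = 3.50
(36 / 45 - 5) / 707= -3 / 505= -0.01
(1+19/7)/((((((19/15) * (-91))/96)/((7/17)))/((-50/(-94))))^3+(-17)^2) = 1213056000000000/40579270067658161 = 0.03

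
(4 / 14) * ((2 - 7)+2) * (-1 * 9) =54 / 7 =7.71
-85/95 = -17/19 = -0.89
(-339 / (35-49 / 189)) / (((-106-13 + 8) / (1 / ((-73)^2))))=3051 / 184948274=0.00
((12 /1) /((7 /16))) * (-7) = -192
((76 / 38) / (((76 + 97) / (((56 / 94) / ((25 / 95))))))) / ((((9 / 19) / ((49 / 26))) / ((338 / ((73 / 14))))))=180286288 / 26710335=6.75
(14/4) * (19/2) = 133/4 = 33.25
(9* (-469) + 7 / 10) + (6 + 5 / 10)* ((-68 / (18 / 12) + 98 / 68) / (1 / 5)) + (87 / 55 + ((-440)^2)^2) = 37480954354.79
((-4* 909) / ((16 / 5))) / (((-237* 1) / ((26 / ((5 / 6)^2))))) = 179.50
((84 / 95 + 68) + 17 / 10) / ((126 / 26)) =174343 / 11970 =14.56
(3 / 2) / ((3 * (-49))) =-1 / 98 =-0.01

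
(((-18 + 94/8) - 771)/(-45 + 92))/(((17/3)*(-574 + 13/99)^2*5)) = -91413927/51578917164620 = -0.00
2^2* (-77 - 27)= -416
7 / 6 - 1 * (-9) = 10.17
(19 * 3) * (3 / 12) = 57 / 4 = 14.25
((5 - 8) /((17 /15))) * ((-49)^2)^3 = -622857924045 /17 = -36638701414.41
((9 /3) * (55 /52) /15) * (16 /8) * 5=55 /26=2.12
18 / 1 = 18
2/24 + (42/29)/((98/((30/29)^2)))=203123/2048676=0.10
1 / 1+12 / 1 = 13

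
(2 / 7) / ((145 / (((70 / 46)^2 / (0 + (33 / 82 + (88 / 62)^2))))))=1103228 / 584384713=0.00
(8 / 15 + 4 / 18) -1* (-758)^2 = -25855346 / 45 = -574563.24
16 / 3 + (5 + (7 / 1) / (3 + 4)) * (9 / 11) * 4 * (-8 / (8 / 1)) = -472 / 33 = -14.30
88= 88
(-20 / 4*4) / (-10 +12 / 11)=2.24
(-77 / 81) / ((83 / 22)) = -1694 / 6723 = -0.25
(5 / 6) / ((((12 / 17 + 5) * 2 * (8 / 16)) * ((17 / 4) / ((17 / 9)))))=0.06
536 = 536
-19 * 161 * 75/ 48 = -76475/ 16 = -4779.69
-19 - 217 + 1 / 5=-1179 / 5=-235.80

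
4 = 4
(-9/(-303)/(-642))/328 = -1/7089392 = -0.00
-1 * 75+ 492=417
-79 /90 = -0.88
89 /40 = 2.22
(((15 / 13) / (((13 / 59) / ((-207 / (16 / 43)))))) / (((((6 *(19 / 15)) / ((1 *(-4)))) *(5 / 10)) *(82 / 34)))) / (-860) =-3114315 / 2106416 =-1.48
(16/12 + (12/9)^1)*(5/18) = 20/27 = 0.74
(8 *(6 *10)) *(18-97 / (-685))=1192992 / 137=8707.97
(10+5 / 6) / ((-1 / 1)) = -65 / 6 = -10.83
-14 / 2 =-7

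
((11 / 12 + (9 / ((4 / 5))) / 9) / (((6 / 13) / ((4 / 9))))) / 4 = 169 / 324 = 0.52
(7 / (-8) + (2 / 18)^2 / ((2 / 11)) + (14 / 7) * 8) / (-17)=-9845 / 11016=-0.89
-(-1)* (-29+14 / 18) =-254 / 9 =-28.22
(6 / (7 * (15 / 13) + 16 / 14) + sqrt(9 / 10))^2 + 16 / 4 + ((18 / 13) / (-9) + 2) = 1638 * sqrt(10) / 4195 + 656093797 / 91509730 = 8.40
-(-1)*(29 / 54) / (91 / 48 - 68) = -232 / 28557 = -0.01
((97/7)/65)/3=97/1365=0.07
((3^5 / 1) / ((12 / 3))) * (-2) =-243 / 2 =-121.50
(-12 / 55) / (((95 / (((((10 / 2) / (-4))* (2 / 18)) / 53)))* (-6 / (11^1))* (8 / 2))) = -1 / 362520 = -0.00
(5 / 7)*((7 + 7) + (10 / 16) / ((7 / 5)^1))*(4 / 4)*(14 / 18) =4045 / 504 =8.03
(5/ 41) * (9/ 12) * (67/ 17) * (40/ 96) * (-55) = -92125/ 11152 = -8.26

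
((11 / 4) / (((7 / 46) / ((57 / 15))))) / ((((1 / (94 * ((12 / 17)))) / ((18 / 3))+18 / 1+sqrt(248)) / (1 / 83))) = 1981973900808 / 10125043218745 - 220188595968 * sqrt(62) / 10125043218745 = 0.02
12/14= 6/7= 0.86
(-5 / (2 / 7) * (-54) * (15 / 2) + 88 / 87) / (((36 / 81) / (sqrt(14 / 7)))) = 22555.51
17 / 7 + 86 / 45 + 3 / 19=26918 / 5985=4.50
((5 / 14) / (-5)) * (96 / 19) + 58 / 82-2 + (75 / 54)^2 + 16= 28754969 / 1766772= 16.28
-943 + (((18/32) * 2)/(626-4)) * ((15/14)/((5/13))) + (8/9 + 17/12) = -589789681/626976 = -940.69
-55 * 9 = -495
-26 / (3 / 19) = -164.67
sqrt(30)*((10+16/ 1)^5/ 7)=11881376*sqrt(30)/ 7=9296710.93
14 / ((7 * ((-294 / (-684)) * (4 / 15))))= 17.45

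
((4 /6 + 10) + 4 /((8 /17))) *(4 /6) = 115 /9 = 12.78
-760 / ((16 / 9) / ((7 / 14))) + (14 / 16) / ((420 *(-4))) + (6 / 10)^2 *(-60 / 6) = -417313 / 1920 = -217.35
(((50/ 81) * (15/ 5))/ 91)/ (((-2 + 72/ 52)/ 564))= -1175/ 63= -18.65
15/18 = 5/6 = 0.83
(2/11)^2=4/121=0.03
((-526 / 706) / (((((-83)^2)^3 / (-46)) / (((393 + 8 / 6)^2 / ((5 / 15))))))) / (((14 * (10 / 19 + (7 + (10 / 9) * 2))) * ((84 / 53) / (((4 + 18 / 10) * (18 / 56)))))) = 45407435177403 / 107737498203642394640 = 0.00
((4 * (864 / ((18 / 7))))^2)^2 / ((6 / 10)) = 5438082908160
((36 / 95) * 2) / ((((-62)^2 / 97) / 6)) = 10476 / 91295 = 0.11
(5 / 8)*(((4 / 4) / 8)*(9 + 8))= 85 / 64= 1.33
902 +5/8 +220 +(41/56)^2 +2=3528505/3136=1125.16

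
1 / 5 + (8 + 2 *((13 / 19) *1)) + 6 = 1479 / 95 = 15.57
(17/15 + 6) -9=-28/15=-1.87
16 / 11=1.45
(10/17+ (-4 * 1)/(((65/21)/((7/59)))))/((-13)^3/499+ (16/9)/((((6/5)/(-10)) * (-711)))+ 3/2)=-543223114524/3599709914255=-0.15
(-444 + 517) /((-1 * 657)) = -1 /9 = -0.11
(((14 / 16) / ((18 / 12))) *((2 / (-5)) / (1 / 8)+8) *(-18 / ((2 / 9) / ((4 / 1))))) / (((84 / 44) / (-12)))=28512 / 5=5702.40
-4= -4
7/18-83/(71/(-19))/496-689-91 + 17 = -241690823/316944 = -762.57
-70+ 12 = -58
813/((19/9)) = 385.11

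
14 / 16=7 / 8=0.88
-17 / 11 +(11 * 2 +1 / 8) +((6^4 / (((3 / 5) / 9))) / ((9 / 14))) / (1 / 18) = 47901971 / 88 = 544340.58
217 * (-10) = -2170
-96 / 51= -32 / 17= -1.88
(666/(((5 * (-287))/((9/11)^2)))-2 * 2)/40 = -374243/3472700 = -0.11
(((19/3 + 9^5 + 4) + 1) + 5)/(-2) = -88598/3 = -29532.67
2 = 2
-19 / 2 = -9.50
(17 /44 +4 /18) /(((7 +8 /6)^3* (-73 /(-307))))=221961 /50187500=0.00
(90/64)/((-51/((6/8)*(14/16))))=-315/17408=-0.02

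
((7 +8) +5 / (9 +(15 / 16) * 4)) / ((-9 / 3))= -785 / 153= -5.13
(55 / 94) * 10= 275 / 47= 5.85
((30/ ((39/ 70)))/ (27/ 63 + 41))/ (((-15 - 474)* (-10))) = 49/ 184353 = 0.00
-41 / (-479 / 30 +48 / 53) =65190 / 23947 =2.72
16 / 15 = 1.07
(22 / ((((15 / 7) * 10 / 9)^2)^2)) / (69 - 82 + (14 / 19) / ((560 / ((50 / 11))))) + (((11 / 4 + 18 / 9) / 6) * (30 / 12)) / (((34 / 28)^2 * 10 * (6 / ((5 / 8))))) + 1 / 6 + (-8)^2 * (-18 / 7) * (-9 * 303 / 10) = 2900731696915995871 / 64634850000000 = 44878.76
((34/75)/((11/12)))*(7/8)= 119/275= 0.43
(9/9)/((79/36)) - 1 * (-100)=7936/79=100.46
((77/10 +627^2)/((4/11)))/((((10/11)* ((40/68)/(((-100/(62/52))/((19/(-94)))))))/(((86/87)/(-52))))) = -16343467098299/1024860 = -15947024.08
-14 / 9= -1.56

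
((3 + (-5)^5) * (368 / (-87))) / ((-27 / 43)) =-49402528 / 2349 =-21031.30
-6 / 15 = -2 / 5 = -0.40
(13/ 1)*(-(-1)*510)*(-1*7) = -46410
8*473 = 3784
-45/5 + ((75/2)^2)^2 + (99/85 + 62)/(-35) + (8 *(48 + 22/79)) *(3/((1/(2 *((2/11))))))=11688099760157/5909200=1977949.60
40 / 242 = 20 / 121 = 0.17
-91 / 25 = -3.64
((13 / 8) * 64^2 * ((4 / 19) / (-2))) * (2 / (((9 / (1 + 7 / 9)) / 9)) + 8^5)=-3926294528 / 171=-22960786.71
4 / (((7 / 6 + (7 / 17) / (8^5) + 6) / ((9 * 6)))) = 360972288 / 11976725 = 30.14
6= 6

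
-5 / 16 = -0.31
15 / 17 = 0.88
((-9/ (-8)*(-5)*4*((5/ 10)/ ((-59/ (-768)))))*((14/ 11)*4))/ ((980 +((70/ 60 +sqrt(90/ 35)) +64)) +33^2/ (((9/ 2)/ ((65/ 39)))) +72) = -4119800832/ 8402433611 +1161216*sqrt(14)/ 8402433611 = -0.49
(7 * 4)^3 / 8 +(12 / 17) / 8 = 93299 / 34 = 2744.09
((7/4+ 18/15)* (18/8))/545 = 531/43600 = 0.01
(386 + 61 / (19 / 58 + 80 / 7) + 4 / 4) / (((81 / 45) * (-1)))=-9359585 / 42957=-217.88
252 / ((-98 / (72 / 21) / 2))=-864 / 49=-17.63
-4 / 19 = -0.21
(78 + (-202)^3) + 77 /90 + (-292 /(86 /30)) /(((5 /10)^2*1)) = -31899390589 /3870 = -8242736.59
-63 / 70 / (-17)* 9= 81 / 170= 0.48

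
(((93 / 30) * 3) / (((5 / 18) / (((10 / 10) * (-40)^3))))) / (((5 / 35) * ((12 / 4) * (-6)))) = 833280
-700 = -700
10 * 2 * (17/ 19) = 17.89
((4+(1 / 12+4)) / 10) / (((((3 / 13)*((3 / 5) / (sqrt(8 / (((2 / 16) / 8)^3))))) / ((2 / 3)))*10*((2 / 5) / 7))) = 564928*sqrt(2) / 81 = 9863.32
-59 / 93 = -0.63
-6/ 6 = -1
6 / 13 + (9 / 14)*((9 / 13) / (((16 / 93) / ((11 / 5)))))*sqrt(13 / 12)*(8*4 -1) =6 / 13 + 856251*sqrt(39) / 29120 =184.09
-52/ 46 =-1.13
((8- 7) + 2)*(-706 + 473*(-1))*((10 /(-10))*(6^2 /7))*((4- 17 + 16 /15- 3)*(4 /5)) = -5432832 /25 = -217313.28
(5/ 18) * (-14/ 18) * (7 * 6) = -245/ 27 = -9.07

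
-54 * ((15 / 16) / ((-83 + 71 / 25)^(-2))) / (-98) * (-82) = -1667148642 / 6125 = -272187.53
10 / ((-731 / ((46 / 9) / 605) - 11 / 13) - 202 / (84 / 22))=-125580 / 1087295539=-0.00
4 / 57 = 0.07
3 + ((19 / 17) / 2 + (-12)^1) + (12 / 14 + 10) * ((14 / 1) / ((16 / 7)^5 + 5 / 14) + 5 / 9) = 58821299 / 4517814294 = 0.01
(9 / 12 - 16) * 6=-183 / 2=-91.50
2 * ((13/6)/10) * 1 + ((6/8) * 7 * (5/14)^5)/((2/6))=2419507/4609920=0.52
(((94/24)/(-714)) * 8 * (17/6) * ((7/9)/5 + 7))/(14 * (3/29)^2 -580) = 909121/592499610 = 0.00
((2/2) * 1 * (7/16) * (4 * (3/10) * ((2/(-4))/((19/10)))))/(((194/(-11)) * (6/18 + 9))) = 99/117952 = 0.00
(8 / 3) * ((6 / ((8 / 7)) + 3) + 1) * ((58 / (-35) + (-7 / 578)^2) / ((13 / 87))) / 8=-20789543461 / 608032880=-34.19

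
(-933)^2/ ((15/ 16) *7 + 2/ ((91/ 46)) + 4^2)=422477328/ 11441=36926.61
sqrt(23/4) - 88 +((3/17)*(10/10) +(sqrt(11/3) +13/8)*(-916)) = -916*sqrt(33)/3 - 53595/34 +sqrt(23)/2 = -3327.93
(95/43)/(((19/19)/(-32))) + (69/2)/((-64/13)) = -427691/5504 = -77.71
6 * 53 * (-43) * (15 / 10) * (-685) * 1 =14050035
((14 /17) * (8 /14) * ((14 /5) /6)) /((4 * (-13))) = -14 /3315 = -0.00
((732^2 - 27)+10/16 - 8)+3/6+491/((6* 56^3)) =564559912043/1053696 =535790.13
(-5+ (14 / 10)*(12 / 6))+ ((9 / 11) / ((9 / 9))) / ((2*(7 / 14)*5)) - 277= -15347 / 55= -279.04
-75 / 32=-2.34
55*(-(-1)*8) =440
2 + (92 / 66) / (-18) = 571 / 297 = 1.92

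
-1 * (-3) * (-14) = -42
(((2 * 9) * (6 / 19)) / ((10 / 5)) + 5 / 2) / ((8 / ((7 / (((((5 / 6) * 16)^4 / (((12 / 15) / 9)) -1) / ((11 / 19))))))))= 140679 / 18483148016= 0.00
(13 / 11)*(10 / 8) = 65 / 44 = 1.48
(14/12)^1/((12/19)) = 133/72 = 1.85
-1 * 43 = -43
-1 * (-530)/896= 265/448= 0.59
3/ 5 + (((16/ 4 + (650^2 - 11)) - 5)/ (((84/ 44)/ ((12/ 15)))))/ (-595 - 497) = -4630169/ 28665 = -161.53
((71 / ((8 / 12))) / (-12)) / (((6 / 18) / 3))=-639 / 8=-79.88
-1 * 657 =-657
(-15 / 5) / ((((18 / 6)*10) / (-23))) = 23 / 10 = 2.30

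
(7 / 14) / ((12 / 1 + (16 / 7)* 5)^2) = 49 / 53792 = 0.00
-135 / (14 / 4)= -270 / 7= -38.57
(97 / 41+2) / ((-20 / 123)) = -537 / 20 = -26.85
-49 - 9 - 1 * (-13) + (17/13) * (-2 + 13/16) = -9683/208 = -46.55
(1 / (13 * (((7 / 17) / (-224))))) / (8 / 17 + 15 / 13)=-9248 / 359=-25.76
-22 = -22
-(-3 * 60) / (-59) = -180 / 59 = -3.05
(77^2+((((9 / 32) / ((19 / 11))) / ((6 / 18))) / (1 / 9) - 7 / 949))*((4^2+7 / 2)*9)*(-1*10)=-462174928515 / 44384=-10413097.70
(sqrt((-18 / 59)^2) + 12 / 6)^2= 18496 / 3481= 5.31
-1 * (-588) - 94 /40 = 11713 /20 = 585.65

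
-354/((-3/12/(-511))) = -723576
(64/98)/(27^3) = 32/964467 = 0.00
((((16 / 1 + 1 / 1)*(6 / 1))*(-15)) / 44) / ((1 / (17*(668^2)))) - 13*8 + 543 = -2901566731 / 11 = -263778793.73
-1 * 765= -765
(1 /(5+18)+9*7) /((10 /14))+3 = 91.26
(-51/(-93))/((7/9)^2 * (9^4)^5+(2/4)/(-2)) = 68/911975004064566659165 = 0.00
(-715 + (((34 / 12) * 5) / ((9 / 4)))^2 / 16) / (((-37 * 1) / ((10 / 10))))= 2077715 / 107892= 19.26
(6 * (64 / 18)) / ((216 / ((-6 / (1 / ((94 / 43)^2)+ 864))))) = -0.00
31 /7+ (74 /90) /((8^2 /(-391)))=-11989 /20160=-0.59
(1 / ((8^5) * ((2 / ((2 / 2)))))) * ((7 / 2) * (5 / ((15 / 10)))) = 35 / 196608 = 0.00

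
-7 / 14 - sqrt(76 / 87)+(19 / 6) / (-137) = -2 * sqrt(1653) / 87 - 215 / 411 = -1.46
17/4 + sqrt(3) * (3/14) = 3 * sqrt(3)/14 + 17/4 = 4.62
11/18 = 0.61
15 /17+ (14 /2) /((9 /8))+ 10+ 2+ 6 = 3841 /153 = 25.10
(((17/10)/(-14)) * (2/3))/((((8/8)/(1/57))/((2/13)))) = -17/77805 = -0.00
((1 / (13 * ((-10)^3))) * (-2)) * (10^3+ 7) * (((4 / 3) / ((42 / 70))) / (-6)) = -1007 / 17550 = -0.06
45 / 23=1.96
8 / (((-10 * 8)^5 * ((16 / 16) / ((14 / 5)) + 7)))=-7 / 21094400000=-0.00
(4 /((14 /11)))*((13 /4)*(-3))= -429 /14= -30.64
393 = 393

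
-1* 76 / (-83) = 76 / 83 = 0.92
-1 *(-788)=788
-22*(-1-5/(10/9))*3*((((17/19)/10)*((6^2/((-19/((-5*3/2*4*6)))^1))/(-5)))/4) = -999702/1805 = -553.85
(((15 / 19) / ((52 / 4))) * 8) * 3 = 360 / 247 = 1.46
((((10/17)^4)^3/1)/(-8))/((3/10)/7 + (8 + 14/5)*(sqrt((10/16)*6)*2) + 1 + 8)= 1846250000000000/1587131141015624846037 - 735000000000000*sqrt(15)/529043713671874948679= -0.00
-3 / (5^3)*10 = -6 / 25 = -0.24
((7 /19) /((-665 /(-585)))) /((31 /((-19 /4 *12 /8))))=-351 /4712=-0.07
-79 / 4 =-19.75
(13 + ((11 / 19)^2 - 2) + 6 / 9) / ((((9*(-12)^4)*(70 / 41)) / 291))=25846523 / 2357994240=0.01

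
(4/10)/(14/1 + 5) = 2/95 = 0.02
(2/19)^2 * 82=0.91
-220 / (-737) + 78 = 5246 / 67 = 78.30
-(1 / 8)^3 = -1 / 512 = -0.00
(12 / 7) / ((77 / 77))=12 / 7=1.71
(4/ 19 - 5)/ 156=-7/ 228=-0.03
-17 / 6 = -2.83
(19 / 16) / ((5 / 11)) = 209 / 80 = 2.61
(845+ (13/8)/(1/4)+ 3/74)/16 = 31507/592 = 53.22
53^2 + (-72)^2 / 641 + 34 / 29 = 2818.26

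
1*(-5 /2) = -5 /2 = -2.50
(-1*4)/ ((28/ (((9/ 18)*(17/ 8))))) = -0.15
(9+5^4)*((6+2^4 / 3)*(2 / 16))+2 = 5401 / 6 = 900.17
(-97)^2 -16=9393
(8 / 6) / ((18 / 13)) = 26 / 27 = 0.96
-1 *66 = -66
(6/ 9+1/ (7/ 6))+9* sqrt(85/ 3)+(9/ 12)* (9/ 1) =695/ 84+3* sqrt(255) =56.18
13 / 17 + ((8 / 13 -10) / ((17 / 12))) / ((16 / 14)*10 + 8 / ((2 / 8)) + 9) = 51775 / 81107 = 0.64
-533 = -533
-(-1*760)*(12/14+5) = 31160/7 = 4451.43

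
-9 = -9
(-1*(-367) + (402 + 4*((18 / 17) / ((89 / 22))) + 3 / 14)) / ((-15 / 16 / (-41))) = 5351540744 / 158865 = 33686.09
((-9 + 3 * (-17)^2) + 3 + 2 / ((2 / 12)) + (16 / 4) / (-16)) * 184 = 160586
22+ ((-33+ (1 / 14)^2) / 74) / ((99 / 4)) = 7890961 / 358974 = 21.98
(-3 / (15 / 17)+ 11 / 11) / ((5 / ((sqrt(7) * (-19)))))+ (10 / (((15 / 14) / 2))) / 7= 26.80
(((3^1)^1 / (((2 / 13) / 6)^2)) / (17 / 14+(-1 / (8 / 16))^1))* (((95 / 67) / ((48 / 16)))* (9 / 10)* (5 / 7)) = -1300455 / 737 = -1764.53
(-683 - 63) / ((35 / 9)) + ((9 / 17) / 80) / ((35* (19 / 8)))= -21686211 / 113050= -191.83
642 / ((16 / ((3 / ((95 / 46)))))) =22149 / 380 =58.29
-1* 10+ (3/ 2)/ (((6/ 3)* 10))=-397/ 40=-9.92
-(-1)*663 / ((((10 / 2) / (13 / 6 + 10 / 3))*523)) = 7293 / 5230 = 1.39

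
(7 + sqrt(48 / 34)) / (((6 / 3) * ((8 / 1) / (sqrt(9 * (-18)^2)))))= 27 * sqrt(102) / 68 + 189 / 8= 27.64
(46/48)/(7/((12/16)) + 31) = 23/968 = 0.02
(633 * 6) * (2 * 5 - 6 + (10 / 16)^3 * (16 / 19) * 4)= 1391967 / 76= 18315.36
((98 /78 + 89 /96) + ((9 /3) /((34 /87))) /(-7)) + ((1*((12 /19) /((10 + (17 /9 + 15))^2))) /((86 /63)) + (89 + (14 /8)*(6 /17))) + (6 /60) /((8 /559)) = 867733177073101 /8882277724320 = 97.69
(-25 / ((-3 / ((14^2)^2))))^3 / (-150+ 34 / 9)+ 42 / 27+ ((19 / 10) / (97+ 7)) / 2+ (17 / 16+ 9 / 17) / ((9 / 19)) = -224377502751768.12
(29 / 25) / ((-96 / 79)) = -2291 / 2400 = -0.95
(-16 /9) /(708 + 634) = -8 /6039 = -0.00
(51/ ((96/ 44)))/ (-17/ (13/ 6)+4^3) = 2431/ 5840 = 0.42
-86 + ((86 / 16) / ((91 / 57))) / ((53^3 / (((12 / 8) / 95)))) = -93208911773 / 1083824560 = -86.00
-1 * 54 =-54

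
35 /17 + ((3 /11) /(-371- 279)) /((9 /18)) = 2.06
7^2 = 49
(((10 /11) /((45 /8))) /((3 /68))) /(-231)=-1088 /68607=-0.02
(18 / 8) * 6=27 / 2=13.50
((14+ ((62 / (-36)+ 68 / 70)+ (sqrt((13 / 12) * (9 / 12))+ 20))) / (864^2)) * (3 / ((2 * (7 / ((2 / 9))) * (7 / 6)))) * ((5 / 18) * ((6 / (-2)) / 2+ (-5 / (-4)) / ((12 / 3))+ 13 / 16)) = -20947 / 110612791296 -5 * sqrt(13) / 3511517184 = -0.00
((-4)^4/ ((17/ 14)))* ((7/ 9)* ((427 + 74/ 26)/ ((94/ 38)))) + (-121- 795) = 27577.34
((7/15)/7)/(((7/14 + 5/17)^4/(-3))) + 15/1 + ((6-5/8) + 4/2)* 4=233818573/5314410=44.00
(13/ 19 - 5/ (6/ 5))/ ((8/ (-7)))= 2779/ 912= 3.05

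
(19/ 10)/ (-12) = -19/ 120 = -0.16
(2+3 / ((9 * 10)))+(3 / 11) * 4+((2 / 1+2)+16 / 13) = 35843 / 4290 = 8.36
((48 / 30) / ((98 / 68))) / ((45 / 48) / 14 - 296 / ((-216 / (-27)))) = -8704 / 289555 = -0.03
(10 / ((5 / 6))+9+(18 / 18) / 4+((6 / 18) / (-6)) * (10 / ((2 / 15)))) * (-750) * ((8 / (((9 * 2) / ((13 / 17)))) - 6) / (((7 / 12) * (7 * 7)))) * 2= 88765000 / 17493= 5074.32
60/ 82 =0.73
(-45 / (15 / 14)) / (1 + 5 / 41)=-861 / 23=-37.43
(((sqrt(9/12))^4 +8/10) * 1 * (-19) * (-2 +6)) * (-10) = 1035.50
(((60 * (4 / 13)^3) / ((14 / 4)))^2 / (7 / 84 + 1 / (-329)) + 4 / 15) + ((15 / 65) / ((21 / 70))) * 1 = 665418735734 / 160660337565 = 4.14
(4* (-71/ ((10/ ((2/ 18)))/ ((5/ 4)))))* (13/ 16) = -923/ 288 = -3.20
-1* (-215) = 215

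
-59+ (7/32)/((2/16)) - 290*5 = -6029/4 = -1507.25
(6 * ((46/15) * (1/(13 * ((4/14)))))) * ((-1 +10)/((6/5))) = 483/13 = 37.15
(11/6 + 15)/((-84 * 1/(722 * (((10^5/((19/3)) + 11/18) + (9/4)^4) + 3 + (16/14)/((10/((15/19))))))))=-9302137044275/4064256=-2288767.50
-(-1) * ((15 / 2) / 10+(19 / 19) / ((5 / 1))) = 19 / 20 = 0.95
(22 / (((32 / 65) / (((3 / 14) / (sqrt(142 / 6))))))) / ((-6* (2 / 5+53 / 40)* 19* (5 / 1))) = -715* sqrt(213) / 5212536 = -0.00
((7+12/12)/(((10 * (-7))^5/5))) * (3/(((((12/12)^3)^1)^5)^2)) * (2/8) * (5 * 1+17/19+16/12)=-0.00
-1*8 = -8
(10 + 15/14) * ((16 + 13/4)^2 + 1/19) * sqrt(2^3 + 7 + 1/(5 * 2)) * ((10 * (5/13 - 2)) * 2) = -52390155 * sqrt(1510)/3952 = -515135.19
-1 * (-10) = 10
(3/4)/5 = 3/20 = 0.15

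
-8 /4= -2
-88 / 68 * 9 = -198 / 17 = -11.65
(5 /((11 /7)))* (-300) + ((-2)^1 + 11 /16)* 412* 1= -65793 /44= -1495.30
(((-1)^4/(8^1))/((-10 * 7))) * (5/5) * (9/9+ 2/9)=-11/5040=-0.00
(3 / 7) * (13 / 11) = 39 / 77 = 0.51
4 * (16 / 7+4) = 176 / 7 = 25.14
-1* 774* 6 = -4644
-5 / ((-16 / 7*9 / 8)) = 35 / 18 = 1.94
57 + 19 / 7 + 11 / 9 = 60.94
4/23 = 0.17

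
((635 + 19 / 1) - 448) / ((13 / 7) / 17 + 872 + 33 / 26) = 637364 / 2702233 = 0.24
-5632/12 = -469.33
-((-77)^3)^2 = -208422380089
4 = 4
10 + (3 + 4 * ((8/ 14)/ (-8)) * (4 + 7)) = 69/ 7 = 9.86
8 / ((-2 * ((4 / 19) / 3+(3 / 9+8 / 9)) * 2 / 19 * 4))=-3249 / 442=-7.35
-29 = -29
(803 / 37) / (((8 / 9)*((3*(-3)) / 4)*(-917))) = 803 / 67858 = 0.01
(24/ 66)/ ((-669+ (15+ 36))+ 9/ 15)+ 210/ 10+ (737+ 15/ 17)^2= 5343405770005/ 9813573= 544491.37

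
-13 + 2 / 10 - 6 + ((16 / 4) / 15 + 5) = -203 / 15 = -13.53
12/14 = 6/7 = 0.86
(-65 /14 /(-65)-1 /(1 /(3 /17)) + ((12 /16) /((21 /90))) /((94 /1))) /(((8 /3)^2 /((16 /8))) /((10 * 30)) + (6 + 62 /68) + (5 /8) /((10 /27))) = -4279500 /520149329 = -0.01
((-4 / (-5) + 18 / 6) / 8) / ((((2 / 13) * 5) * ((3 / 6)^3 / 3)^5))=4916920.32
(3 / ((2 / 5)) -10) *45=-225 / 2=-112.50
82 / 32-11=-135 / 16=-8.44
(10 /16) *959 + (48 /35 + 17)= 172969 /280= 617.75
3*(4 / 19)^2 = 48 / 361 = 0.13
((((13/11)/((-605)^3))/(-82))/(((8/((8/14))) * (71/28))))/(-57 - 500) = -13/3949628151627125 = -0.00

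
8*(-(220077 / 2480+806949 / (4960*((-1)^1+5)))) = -513513 / 496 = -1035.31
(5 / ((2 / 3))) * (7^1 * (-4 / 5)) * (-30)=1260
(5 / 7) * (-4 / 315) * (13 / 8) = -13 / 882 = -0.01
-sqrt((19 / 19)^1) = -1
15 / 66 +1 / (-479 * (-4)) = 4801 / 21076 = 0.23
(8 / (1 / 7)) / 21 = 8 / 3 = 2.67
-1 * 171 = -171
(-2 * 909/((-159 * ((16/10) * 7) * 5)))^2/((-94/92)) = -2111607/51753016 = -0.04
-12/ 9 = -4/ 3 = -1.33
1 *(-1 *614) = -614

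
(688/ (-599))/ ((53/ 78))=-53664/ 31747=-1.69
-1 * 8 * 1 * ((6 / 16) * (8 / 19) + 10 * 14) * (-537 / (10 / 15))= 17160372 / 19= 903177.47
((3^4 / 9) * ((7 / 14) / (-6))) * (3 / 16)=-9 / 64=-0.14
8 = 8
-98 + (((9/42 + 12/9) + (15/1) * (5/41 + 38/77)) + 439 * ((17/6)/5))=2550006/15785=161.55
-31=-31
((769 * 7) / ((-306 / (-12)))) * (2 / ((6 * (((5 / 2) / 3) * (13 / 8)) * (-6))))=-86128 / 9945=-8.66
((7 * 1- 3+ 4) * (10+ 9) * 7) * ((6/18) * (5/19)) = 280/3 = 93.33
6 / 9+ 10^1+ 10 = 62 / 3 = 20.67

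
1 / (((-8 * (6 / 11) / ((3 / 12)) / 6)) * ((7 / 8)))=-11 / 28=-0.39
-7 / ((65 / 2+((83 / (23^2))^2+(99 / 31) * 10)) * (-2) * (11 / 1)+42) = 0.01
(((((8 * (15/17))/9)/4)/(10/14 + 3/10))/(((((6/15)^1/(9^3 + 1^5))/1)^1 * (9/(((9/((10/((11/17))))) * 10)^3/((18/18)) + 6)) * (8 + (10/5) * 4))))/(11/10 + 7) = 532172965625/8645926878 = 61.55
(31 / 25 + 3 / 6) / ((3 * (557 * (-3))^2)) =29 / 139612050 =0.00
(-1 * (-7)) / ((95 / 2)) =14 / 95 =0.15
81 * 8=648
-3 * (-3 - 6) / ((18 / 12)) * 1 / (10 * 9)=1 / 5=0.20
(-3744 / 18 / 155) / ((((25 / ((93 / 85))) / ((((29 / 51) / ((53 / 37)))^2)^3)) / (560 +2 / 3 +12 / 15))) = -2673479780245273226647264 / 20719306609281505889353125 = -0.13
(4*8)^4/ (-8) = -131072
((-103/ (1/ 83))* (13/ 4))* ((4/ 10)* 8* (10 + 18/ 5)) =-30229264/ 25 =-1209170.56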